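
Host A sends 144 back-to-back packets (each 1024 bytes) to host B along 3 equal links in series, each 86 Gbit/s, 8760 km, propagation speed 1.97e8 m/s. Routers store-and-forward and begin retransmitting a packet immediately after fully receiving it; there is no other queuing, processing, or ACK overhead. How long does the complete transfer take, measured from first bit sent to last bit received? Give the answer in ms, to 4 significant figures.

Per-hop transmission t_tx = L/R = 8192/86000000000 = 9.52558e-05 ms.
Per-hop propagation t_prop = 8760000/197000000 = 44.467 ms.
Pipeline fill: first packet needs 3·t_tx to clear all hops; remaining 143 packets each add one t_tx.
Total = (3+144-1)·t_tx + 3·t_prop = 146·9.52558e-05 + 3·44.467 = 133.4 ms.

133.4 ms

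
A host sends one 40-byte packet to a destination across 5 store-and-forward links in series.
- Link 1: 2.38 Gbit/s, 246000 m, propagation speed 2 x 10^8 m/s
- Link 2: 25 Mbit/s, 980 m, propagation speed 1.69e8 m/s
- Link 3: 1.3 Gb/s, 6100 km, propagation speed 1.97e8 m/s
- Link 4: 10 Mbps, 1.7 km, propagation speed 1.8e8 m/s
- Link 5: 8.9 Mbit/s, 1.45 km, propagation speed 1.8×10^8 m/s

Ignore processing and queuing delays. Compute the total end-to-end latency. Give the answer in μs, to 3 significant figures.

32300 μs

L = 40 × 8 = 320 bits.
Transmission delays (L/R per hop): 0.134454, 12.8, 0.246154, 32, 35.9551 μs; sum = 81.1357 μs.
Propagation delays (d/s per hop): 1230, 5.79882, 30964.5, 9.44444, 8.05556 μs; sum = 32217.8 μs.
End-to-end = 32300 μs.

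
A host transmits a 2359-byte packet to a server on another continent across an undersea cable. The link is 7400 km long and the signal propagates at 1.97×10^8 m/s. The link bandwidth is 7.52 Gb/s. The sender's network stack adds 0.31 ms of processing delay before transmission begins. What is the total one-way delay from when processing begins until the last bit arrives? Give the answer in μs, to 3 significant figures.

L = 2359 × 8 = 18872 bits.
Transmission delay = L/R = 18872 / 7520000000 = 2.50957 μs.
Propagation delay = d/s = 7400000 m / 197000000 m/s = 37563.5 μs.
Plus processing delay 0.31 ms = 310 μs.
Total = 37900 μs.

37900 μs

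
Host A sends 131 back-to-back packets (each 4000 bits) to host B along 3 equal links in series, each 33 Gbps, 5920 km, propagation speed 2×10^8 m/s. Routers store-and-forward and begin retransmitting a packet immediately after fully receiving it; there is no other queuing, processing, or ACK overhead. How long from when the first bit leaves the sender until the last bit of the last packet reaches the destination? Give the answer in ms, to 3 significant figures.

Per-hop transmission t_tx = L/R = 4000/33000000000 = 0.000121212 ms.
Per-hop propagation t_prop = 5920000/200000000 = 29.6 ms.
Pipeline fill: first packet needs 3·t_tx to clear all hops; remaining 130 packets each add one t_tx.
Total = (3+131-1)·t_tx + 3·t_prop = 133·0.000121212 + 3·29.6 = 88.8 ms.

88.8 ms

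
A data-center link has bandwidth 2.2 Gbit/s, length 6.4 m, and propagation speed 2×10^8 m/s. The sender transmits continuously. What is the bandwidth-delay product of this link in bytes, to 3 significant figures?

8.80 bytes

Propagation delay = 6.4 / 200000000 = 3.2e-08 s.
BDP = R × t_prop = 2200000000 × 3.2e-08 = 70.4 bits.
In bytes: 70.4/8 = 8.80 bytes.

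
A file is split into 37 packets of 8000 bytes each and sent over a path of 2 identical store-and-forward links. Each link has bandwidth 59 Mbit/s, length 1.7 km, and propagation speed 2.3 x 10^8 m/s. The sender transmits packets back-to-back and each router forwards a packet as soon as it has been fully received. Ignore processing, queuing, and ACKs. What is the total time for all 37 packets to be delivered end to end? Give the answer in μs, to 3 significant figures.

41200 μs

Per-hop transmission t_tx = L/R = 64000/59000000 = 1084.75 μs.
Per-hop propagation t_prop = 1700/2.3e+08 = 7.3913 μs.
Pipeline fill: first packet needs 2·t_tx to clear all hops; remaining 36 packets each add one t_tx.
Total = (2+37-1)·t_tx + 2·t_prop = 38·1084.75 + 2·7.3913 = 41200 μs.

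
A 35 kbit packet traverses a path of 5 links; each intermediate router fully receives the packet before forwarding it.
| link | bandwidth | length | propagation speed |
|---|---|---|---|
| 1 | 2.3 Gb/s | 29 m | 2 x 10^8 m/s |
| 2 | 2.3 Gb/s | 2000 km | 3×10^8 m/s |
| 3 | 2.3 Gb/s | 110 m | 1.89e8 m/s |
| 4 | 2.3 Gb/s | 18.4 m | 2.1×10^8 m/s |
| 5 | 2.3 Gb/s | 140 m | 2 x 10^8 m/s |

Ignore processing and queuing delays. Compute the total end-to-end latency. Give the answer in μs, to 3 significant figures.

L = 35000 bits.
Transmission delay per hop = L/R = 35000/2300000000 = 15.2174 μs; 5 hops → 76.087 μs.
Propagation delays (d/s per hop): 0.145, 6666.67, 0.582011, 0.087619, 0.7 μs; sum = 6668.18 μs.
End-to-end = 6740 μs.

6740 μs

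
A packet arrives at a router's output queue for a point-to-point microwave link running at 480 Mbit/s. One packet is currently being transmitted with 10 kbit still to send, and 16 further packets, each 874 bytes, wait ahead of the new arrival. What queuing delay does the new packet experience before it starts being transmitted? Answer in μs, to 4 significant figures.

Each queued packet: L/R = 6992/480000000 = 14.5667 μs.
16 queued → 233.067 μs.
Plus remaining 10000 bits of current packet: 20.8333 μs.
Queuing delay = 253.9 μs.

253.9 μs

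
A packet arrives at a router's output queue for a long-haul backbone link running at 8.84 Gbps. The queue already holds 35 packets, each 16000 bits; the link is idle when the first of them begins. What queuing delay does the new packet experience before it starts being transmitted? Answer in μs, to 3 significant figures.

63.3 μs

Each queued packet: L/R = 16000/8840000000 = 1.80995 μs.
35 queued → 63.3484 μs.
Queuing delay = 63.3 μs.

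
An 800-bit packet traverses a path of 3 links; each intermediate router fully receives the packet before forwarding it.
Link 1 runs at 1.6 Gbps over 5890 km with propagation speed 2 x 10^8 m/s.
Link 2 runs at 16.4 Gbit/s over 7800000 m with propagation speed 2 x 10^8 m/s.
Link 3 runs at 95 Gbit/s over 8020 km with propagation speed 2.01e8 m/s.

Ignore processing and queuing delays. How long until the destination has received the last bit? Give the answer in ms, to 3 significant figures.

108 ms

Transmission delays (L/R per hop): 0.0005, 4.87805e-05, 8.42105e-06 ms; sum = 0.000557202 ms.
Propagation delays (d/s per hop): 29.45, 39, 39.9005 ms; sum = 108.35 ms.
End-to-end = 108 ms.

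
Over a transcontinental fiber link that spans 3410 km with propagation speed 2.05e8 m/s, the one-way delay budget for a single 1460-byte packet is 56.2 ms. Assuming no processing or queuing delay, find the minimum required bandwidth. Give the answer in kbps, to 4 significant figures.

295.2 kbps

L = 11680 bits.
Propagation delay = 3410000 / 2.05e+08 = 16.6341 ms.
Transmission budget = 56.2 − 16.6341 = 39.5659 ms.
R ≥ L / t_tx = 11680 bits / 0.0395659 s = 295.2 kbps.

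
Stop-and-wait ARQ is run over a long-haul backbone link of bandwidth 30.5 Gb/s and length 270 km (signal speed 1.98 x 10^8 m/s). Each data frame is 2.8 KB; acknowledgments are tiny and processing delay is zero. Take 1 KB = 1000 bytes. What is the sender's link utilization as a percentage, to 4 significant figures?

t_tx = L/R = 22400/30500000000 = 7.34426e-07 s.
t_prop = 270000/198000000 = 0.00136364 s; RTT = 0.00272727 s.
Cycle = t_tx + RTT = 0.00272801 s.
Utilization = t_tx / cycle = 7.34426e-07/0.00272801 = 0.02692 %.

0.02692 %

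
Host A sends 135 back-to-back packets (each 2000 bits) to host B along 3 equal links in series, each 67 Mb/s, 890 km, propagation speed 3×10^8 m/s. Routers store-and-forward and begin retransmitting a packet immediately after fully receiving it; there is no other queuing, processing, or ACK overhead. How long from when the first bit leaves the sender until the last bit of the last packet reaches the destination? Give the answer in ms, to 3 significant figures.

Per-hop transmission t_tx = L/R = 2000/67000000 = 0.0298507 ms.
Per-hop propagation t_prop = 890000/300000000 = 2.96667 ms.
Pipeline fill: first packet needs 3·t_tx to clear all hops; remaining 134 packets each add one t_tx.
Total = (3+135-1)·t_tx + 3·t_prop = 137·0.0298507 + 3·2.96667 = 13.0 ms.

13.0 ms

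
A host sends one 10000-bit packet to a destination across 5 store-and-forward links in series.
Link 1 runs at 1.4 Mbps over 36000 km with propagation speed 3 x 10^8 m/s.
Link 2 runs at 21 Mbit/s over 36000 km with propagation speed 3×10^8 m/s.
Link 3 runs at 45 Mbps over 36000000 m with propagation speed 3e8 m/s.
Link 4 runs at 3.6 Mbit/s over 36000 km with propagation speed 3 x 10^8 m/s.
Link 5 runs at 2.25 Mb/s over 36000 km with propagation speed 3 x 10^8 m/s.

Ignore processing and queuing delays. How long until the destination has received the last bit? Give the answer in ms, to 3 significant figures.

Transmission delays (L/R per hop): 7.14286, 0.47619, 0.222222, 2.77778, 4.44444 ms; sum = 15.0635 ms.
Propagation delays (d/s per hop): 120, 120, 120, 120, 120 ms; sum = 600 ms.
End-to-end = 615 ms.

615 ms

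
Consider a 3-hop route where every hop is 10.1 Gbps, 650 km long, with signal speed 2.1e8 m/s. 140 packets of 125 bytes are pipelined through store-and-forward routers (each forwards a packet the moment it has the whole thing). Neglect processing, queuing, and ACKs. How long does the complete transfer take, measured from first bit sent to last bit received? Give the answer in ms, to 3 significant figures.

Per-hop transmission t_tx = L/R = 1000/10100000000 = 9.90099e-05 ms.
Per-hop propagation t_prop = 650000/210000000 = 3.09524 ms.
Pipeline fill: first packet needs 3·t_tx to clear all hops; remaining 139 packets each add one t_tx.
Total = (3+140-1)·t_tx + 3·t_prop = 142·9.90099e-05 + 3·3.09524 = 9.30 ms.

9.30 ms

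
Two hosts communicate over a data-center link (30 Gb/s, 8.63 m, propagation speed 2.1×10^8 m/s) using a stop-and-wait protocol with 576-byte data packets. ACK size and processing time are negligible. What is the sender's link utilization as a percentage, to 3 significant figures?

65.1 %

t_tx = L/R = 4608/30000000000 = 1.536e-07 s.
t_prop = 8.63/210000000 = 4.10952e-08 s; RTT = 8.21905e-08 s.
Cycle = t_tx + RTT = 2.3579e-07 s.
Utilization = t_tx / cycle = 1.536e-07/2.3579e-07 = 65.1 %.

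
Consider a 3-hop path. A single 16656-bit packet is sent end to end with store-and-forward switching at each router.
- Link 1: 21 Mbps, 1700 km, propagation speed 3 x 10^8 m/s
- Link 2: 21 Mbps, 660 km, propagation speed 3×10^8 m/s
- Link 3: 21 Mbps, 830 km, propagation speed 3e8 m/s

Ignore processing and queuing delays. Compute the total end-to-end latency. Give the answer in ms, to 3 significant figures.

13.0 ms

Transmission delay per hop = L/R = 16656/21000000 = 0.793143 ms; 3 hops → 2.37943 ms.
Propagation delays (d/s per hop): 5.66667, 2.2, 2.76667 ms; sum = 10.6333 ms.
End-to-end = 13.0 ms.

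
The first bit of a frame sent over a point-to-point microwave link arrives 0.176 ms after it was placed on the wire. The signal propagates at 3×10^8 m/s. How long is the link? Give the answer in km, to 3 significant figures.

d = s × t_prop = 300000000 × 0.000176 = 52.8 km.

52.8 km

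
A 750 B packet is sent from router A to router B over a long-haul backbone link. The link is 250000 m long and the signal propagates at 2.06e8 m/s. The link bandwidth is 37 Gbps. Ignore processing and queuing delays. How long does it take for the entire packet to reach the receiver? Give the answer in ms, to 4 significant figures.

1.214 ms

L = 750 × 8 = 6000 bits.
Transmission delay = L/R = 6000 / 37000000000 = 0.000162162 ms.
Propagation delay = d/s = 250000 m / 206000000 m/s = 1.21359 ms.
Total = 1.214 ms.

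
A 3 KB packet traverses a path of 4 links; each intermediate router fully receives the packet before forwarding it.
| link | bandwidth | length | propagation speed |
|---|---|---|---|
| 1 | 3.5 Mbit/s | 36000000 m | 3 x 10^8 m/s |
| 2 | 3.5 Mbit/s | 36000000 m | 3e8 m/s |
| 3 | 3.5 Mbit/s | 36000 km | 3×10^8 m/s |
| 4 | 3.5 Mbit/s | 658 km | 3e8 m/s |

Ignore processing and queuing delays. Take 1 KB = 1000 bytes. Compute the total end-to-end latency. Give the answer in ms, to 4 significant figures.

389.6 ms

L = 24000 bits.
Transmission delay per hop = L/R = 24000/3500000 = 6.85714 ms; 4 hops → 27.4286 ms.
Propagation delays (d/s per hop): 120, 120, 120, 2.19333 ms; sum = 362.193 ms.
End-to-end = 389.6 ms.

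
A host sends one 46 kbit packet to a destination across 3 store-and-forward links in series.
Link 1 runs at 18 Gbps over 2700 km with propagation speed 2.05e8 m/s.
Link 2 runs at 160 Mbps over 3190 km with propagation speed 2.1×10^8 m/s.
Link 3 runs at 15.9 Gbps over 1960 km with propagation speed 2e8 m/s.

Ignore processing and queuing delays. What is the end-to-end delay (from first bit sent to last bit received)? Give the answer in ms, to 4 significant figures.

38.45 ms

L = 46000 bits.
Transmission delays (L/R per hop): 0.00255556, 0.2875, 0.00289308 ms; sum = 0.292949 ms.
Propagation delays (d/s per hop): 13.1707, 15.1905, 9.8 ms; sum = 38.1612 ms.
End-to-end = 38.45 ms.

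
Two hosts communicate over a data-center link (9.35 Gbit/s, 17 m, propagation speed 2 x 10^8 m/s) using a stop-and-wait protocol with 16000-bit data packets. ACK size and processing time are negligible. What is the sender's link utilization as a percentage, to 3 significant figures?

t_tx = L/R = 16000/9350000000 = 1.71123e-06 s.
t_prop = 17/200000000 = 8.5e-08 s; RTT = 1.7e-07 s.
Cycle = t_tx + RTT = 1.88123e-06 s.
Utilization = t_tx / cycle = 1.71123e-06/1.88123e-06 = 91.0 %.

91.0 %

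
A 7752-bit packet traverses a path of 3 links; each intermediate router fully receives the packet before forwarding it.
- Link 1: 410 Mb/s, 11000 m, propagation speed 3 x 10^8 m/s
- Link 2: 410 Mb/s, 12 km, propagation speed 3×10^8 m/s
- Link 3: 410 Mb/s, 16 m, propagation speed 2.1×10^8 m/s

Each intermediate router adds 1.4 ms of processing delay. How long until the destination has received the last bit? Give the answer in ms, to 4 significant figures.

Transmission delay per hop = L/R = 7752/410000000 = 0.0189073 ms; 3 hops → 0.056722 ms.
Propagation delays (d/s per hop): 0.0366667, 0.04, 7.61905e-05 ms; sum = 0.0767429 ms.
Processing at 2 router(s): 2 × 1.4 ms = 2.8 ms.
End-to-end = 2.933 ms.

2.933 ms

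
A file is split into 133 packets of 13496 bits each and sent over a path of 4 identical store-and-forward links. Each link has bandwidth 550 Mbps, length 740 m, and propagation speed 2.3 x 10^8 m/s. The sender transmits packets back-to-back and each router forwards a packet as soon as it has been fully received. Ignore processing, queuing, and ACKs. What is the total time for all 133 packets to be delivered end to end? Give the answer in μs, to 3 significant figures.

3350 μs

Per-hop transmission t_tx = L/R = 13496/550000000 = 24.5382 μs.
Per-hop propagation t_prop = 740/2.3e+08 = 3.21739 μs.
Pipeline fill: first packet needs 4·t_tx to clear all hops; remaining 132 packets each add one t_tx.
Total = (4+133-1)·t_tx + 4·t_prop = 136·24.5382 + 4·3.21739 = 3350 μs.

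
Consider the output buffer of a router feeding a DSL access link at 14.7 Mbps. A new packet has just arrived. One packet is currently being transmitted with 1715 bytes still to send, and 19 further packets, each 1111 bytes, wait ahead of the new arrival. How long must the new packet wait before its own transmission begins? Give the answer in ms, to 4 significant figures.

Each queued packet: L/R = 8888/14700000 = 0.604626 ms.
19 queued → 11.4879 ms.
Plus remaining 13720 bits of current packet: 0.933333 ms.
Queuing delay = 12.42 ms.

12.42 ms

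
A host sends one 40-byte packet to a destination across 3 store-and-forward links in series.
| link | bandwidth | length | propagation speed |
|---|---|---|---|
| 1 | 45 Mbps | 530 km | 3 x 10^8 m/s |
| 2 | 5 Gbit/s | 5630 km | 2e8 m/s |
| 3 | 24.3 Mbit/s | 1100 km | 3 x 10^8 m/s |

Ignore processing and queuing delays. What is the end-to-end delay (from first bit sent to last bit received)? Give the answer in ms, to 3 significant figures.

33.6 ms

L = 40 × 8 = 320 bits.
Transmission delays (L/R per hop): 0.00711111, 6.4e-05, 0.0131687 ms; sum = 0.0203438 ms.
Propagation delays (d/s per hop): 1.76667, 28.15, 3.66667 ms; sum = 33.5833 ms.
End-to-end = 33.6 ms.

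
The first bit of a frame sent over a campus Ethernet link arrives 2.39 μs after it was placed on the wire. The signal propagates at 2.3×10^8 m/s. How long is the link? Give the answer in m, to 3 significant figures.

d = s × t_prop = 2.3e+08 × 2.39e-06 = 550 m.

550 m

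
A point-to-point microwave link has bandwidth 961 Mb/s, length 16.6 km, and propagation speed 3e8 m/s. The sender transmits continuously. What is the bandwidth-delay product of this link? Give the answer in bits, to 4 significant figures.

Propagation delay = 16600 / 300000000 = 5.53333e-05 s.
BDP = R × t_prop = 961000000 × 5.53333e-05 = 53175.3 bits.

53180 bits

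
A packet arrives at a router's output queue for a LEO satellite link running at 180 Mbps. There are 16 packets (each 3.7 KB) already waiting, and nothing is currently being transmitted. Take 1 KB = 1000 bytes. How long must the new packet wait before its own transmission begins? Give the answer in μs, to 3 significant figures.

Each queued packet: L/R = 29600/180000000 = 164.444 μs.
16 queued → 2631.11 μs.
Queuing delay = 2630 μs.

2630 μs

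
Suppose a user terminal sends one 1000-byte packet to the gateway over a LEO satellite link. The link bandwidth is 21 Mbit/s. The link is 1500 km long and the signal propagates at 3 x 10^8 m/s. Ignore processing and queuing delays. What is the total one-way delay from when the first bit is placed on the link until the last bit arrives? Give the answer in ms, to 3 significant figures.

5.38 ms

L = 1000 × 8 = 8000 bits.
Transmission delay = L/R = 8000 / 21000000 = 0.380952 ms.
Propagation delay = d/s = 1500000 m / 300000000 m/s = 5 ms.
Total = 5.38 ms.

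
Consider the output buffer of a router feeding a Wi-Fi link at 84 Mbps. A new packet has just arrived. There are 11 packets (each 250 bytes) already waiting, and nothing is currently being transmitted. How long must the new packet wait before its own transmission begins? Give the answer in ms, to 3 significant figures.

0.262 ms

Each queued packet: L/R = 2000/84000000 = 0.0238095 ms.
11 queued → 0.261905 ms.
Queuing delay = 0.262 ms.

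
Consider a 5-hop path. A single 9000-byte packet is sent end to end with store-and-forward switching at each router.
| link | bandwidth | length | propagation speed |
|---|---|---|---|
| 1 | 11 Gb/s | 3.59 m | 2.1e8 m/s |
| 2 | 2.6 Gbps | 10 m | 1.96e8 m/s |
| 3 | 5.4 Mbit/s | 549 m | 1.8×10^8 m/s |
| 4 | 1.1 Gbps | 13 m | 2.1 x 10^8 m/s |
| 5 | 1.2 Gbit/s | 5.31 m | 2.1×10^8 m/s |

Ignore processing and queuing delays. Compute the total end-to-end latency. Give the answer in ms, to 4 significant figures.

L = 9000 × 8 = 72000 bits.
Transmission delays (L/R per hop): 0.00654545, 0.0276923, 13.3333, 0.0654545, 0.06 ms; sum = 13.493 ms.
Propagation delays (d/s per hop): 1.70952e-05, 5.10204e-05, 0.00305, 6.19048e-05, 2.52857e-05 ms; sum = 0.00320531 ms.
End-to-end = 13.50 ms.

13.50 ms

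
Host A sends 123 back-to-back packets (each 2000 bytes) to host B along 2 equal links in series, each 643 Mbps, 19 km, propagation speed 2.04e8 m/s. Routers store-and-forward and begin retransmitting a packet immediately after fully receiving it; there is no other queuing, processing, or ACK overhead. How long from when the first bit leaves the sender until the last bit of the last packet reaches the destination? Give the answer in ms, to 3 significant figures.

Per-hop transmission t_tx = L/R = 16000/643000000 = 0.0248834 ms.
Per-hop propagation t_prop = 19000/204000000 = 0.0931373 ms.
Pipeline fill: first packet needs 2·t_tx to clear all hops; remaining 122 packets each add one t_tx.
Total = (2+123-1)·t_tx + 2·t_prop = 124·0.0248834 + 2·0.0931373 = 3.27 ms.

3.27 ms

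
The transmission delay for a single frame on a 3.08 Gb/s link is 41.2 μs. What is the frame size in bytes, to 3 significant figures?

L = R × t_tx = 3080000000 b/s × 4.12e-05 s = 126896 bits.
In bytes: 126896 / 8 = 15900 bytes.

15900 bytes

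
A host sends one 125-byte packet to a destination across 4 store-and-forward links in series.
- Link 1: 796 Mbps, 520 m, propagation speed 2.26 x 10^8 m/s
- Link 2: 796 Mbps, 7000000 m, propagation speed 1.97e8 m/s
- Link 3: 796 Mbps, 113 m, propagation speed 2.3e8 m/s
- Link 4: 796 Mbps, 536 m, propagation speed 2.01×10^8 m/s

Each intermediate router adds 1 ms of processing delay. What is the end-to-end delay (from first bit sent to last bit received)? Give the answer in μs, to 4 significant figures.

L = 125 × 8 = 1000 bits.
Transmission delay per hop = L/R = 1000/796000000 = 1.25628 μs; 4 hops → 5.02513 μs.
Propagation delays (d/s per hop): 2.30088, 35533, 0.491304, 2.66667 μs; sum = 35538.5 μs.
Processing at 3 router(s): 3 × 1 ms = 3000 μs.
End-to-end = 38540 μs.

38540 μs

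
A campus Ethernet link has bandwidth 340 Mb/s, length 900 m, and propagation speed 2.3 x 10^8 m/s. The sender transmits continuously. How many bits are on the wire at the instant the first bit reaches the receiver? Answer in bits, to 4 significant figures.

1330 bits

Propagation delay = 900 / 2.3e+08 = 3.91304e-06 s.
BDP = R × t_prop = 340000000 × 3.91304e-06 = 1330.43 bits.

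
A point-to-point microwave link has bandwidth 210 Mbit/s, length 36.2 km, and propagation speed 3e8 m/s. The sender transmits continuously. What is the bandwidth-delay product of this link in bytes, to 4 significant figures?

Propagation delay = 36200 / 300000000 = 0.000120667 s.
BDP = R × t_prop = 210000000 × 0.000120667 = 25340 bits.
In bytes: 25340/8 = 3168 bytes.

3168 bytes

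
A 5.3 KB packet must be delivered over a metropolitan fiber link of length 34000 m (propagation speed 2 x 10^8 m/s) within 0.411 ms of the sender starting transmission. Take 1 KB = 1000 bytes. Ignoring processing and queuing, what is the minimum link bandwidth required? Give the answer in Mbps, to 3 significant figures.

L = 42400 bits.
Propagation delay = 34000 / 200000000 = 0.17 ms.
Transmission budget = 0.411 − 0.17 = 0.241 ms.
R ≥ L / t_tx = 42400 bits / 0.000241 s = 176 Mbps.

176 Mbps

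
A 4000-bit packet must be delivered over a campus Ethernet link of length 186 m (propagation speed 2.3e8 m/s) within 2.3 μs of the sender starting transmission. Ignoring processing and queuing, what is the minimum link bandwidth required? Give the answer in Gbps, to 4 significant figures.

Propagation delay = 186 / 2.3e+08 = 0.808696 μs.
Transmission budget = 2.3 − 0.808696 = 1.4913 μs.
R ≥ L / t_tx = 4000 bits / 1.4913e-06 s = 2.682 Gbps.

2.682 Gbps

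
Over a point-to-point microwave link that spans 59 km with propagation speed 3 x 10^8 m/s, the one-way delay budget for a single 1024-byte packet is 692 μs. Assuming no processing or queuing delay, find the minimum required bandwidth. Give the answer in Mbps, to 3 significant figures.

16.5 Mbps

L = 8192 bits.
Propagation delay = 59000 / 300000000 = 196.667 μs.
Transmission budget = 692 − 196.667 = 495.333 μs.
R ≥ L / t_tx = 8192 bits / 0.000495333 s = 16.5 Mbps.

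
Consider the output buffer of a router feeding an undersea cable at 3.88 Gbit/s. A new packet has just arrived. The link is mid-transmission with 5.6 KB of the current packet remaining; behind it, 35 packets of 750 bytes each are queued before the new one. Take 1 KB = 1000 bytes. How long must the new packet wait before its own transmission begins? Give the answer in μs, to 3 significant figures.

Each queued packet: L/R = 6000/3880000000 = 1.54639 μs.
35 queued → 54.1237 μs.
Plus remaining 44800 bits of current packet: 11.5464 μs.
Queuing delay = 65.7 μs.

65.7 μs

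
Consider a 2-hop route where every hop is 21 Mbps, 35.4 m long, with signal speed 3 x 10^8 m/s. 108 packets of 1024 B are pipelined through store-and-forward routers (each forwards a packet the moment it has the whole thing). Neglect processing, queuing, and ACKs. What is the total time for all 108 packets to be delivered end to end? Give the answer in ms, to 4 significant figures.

Per-hop transmission t_tx = L/R = 8192/21000000 = 0.390095 ms.
Per-hop propagation t_prop = 35.4/300000000 = 0.000118 ms.
Pipeline fill: first packet needs 2·t_tx to clear all hops; remaining 107 packets each add one t_tx.
Total = (2+108-1)·t_tx + 2·t_prop = 109·0.390095 + 2·0.000118 = 42.52 ms.

42.52 ms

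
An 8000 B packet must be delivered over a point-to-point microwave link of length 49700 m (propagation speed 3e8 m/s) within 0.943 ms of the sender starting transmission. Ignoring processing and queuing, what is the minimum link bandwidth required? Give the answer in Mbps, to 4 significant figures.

82.33 Mbps

L = 64000 bits.
Propagation delay = 49700 / 300000000 = 0.165667 ms.
Transmission budget = 0.943 − 0.165667 = 0.777333 ms.
R ≥ L / t_tx = 64000 bits / 0.000777333 s = 82.33 Mbps.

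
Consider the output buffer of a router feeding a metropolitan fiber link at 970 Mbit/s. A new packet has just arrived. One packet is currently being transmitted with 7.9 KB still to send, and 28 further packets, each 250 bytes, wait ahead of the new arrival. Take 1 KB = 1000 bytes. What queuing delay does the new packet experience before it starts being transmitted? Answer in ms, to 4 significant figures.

0.1229 ms

Each queued packet: L/R = 2000/970000000 = 0.00206186 ms.
28 queued → 0.057732 ms.
Plus remaining 63200 bits of current packet: 0.0651546 ms.
Queuing delay = 0.1229 ms.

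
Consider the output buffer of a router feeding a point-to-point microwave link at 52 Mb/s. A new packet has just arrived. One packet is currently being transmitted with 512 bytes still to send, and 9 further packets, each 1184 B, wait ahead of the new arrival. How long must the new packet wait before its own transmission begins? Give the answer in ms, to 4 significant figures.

Each queued packet: L/R = 9472/52000000 = 0.182154 ms.
9 queued → 1.63938 ms.
Plus remaining 4096 bits of current packet: 0.0787692 ms.
Queuing delay = 1.718 ms.

1.718 ms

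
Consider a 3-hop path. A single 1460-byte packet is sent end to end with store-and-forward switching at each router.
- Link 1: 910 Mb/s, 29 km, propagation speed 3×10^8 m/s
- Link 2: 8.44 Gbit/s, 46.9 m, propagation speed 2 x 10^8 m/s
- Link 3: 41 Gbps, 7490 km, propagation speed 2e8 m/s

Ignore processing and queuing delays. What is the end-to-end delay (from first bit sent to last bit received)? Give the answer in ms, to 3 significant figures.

L = 1460 × 8 = 11680 bits.
Transmission delays (L/R per hop): 0.0128352, 0.00138389, 0.000284878 ms; sum = 0.0145039 ms.
Propagation delays (d/s per hop): 0.0966667, 0.0002345, 37.45 ms; sum = 37.5469 ms.
End-to-end = 37.6 ms.

37.6 ms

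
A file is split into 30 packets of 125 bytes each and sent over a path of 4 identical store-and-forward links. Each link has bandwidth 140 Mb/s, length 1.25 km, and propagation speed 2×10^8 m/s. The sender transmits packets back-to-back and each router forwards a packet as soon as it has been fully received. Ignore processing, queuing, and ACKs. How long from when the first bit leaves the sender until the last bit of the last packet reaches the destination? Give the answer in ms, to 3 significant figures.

0.261 ms

Per-hop transmission t_tx = L/R = 1000/140000000 = 0.00714286 ms.
Per-hop propagation t_prop = 1250/200000000 = 0.00625 ms.
Pipeline fill: first packet needs 4·t_tx to clear all hops; remaining 29 packets each add one t_tx.
Total = (4+30-1)·t_tx + 4·t_prop = 33·0.00714286 + 4·0.00625 = 0.261 ms.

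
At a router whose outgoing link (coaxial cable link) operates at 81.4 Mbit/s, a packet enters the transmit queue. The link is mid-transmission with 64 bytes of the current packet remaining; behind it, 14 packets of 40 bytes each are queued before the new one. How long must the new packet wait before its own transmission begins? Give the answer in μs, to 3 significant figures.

61.3 μs

Each queued packet: L/R = 320/81400000 = 3.9312 μs.
14 queued → 55.0369 μs.
Plus remaining 512 bits of current packet: 6.28993 μs.
Queuing delay = 61.3 μs.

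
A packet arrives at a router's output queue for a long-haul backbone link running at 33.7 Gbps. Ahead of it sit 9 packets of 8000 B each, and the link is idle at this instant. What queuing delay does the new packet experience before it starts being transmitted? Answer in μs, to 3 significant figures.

17.1 μs

Each queued packet: L/R = 64000/3.37e+10 = 1.89911 μs.
9 queued → 17.092 μs.
Queuing delay = 17.1 μs.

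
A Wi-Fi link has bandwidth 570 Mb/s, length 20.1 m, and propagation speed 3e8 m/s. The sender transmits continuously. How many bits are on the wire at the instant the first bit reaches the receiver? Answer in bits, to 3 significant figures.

Propagation delay = 20.1 / 300000000 = 6.7e-08 s.
BDP = R × t_prop = 570000000 × 6.7e-08 = 38.19 bits.

38.2 bits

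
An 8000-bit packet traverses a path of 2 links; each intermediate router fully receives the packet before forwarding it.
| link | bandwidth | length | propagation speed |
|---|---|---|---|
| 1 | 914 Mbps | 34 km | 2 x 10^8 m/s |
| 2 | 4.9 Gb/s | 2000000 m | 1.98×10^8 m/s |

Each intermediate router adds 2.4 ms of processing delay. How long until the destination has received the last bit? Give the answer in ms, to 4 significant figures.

Transmission delays (L/R per hop): 0.00875274, 0.00163265 ms; sum = 0.0103854 ms.
Propagation delays (d/s per hop): 0.17, 10.101 ms; sum = 10.271 ms.
Processing at 1 router(s): 1 × 2.4 ms = 2.4 ms.
End-to-end = 12.68 ms.

12.68 ms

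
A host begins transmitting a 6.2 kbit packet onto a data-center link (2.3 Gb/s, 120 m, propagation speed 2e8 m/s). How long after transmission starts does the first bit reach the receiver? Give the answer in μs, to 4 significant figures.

First bit experiences only propagation delay: d/s = 120/200000000 = 0.6000 μs.

0.6000 μs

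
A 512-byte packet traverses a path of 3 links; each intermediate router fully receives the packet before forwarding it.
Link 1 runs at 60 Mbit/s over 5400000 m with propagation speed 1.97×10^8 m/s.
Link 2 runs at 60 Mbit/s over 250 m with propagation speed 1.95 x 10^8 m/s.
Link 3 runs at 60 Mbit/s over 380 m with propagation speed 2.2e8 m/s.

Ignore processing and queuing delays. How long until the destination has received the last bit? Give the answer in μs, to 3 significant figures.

27600 μs

L = 512 × 8 = 4096 bits.
Transmission delay per hop = L/R = 4096/60000000 = 68.2667 μs; 3 hops → 204.8 μs.
Propagation delays (d/s per hop): 27411.2, 1.28205, 1.72727 μs; sum = 27414.2 μs.
End-to-end = 27600 μs.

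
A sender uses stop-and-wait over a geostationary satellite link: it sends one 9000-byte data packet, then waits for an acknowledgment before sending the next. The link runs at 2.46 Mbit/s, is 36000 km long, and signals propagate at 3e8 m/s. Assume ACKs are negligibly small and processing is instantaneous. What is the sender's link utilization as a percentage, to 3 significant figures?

10.9 %

t_tx = L/R = 72000/2460000 = 0.0292683 s.
t_prop = 36000000/300000000 = 0.12 s; RTT = 0.24 s.
Cycle = t_tx + RTT = 0.269268 s.
Utilization = t_tx / cycle = 0.0292683/0.269268 = 10.9 %.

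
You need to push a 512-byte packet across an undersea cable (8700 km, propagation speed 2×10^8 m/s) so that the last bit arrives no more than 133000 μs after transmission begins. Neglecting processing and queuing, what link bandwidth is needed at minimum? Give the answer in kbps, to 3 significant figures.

L = 4096 bits.
Propagation delay = 8700000 / 200000000 = 43500 μs.
Transmission budget = 133000 − 43500 = 89500 μs.
R ≥ L / t_tx = 4096 bits / 0.0895 s = 45.8 kbps.

45.8 kbps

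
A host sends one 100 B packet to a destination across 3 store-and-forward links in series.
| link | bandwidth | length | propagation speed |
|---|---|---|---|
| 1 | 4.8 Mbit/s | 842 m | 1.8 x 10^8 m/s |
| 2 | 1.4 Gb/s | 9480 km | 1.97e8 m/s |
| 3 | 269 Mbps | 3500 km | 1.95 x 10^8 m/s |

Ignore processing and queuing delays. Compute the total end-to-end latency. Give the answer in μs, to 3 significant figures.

66200 μs

L = 100 × 8 = 800 bits.
Transmission delays (L/R per hop): 166.667, 0.571429, 2.97398 μs; sum = 170.212 μs.
Propagation delays (d/s per hop): 4.67778, 48121.8, 17948.7 μs; sum = 66075.2 μs.
End-to-end = 66200 μs.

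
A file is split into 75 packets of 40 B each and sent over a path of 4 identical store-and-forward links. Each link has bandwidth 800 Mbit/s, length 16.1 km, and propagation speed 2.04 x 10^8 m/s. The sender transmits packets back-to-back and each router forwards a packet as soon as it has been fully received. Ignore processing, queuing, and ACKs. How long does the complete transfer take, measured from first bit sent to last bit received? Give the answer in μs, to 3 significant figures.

Per-hop transmission t_tx = L/R = 320/800000000 = 0.4 μs.
Per-hop propagation t_prop = 16100/204000000 = 78.9216 μs.
Pipeline fill: first packet needs 4·t_tx to clear all hops; remaining 74 packets each add one t_tx.
Total = (4+75-1)·t_tx + 4·t_prop = 78·0.4 + 4·78.9216 = 347 μs.

347 μs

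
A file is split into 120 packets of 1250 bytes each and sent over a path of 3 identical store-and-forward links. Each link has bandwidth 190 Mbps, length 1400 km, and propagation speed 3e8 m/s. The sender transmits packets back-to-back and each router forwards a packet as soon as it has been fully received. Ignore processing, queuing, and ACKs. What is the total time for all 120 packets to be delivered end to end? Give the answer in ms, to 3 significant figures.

20.4 ms

Per-hop transmission t_tx = L/R = 10000/190000000 = 0.0526316 ms.
Per-hop propagation t_prop = 1400000/300000000 = 4.66667 ms.
Pipeline fill: first packet needs 3·t_tx to clear all hops; remaining 119 packets each add one t_tx.
Total = (3+120-1)·t_tx + 3·t_prop = 122·0.0526316 + 3·4.66667 = 20.4 ms.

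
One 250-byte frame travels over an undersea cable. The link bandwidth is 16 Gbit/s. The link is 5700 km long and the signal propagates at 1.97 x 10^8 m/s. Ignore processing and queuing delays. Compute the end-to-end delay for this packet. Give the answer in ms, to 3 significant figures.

L = 250 × 8 = 2000 bits.
Transmission delay = L/R = 2000 / 16000000000 = 0.000125 ms.
Propagation delay = d/s = 5700000 m / 197000000 m/s = 28.934 ms.
Total = 28.9 ms.

28.9 ms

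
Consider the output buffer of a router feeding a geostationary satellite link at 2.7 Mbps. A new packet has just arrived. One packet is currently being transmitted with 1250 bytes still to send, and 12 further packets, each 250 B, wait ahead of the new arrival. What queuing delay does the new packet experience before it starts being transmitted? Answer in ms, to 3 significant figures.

12.6 ms

Each queued packet: L/R = 2000/2700000 = 0.740741 ms.
12 queued → 8.88889 ms.
Plus remaining 10000 bits of current packet: 3.7037 ms.
Queuing delay = 12.6 ms.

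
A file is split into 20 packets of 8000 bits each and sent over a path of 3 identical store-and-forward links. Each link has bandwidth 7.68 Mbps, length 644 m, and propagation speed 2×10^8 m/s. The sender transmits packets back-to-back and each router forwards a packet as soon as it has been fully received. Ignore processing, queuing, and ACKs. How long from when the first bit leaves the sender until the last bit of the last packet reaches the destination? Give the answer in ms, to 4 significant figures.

Per-hop transmission t_tx = L/R = 8000/7680000 = 1.04167 ms.
Per-hop propagation t_prop = 644/200000000 = 0.00322 ms.
Pipeline fill: first packet needs 3·t_tx to clear all hops; remaining 19 packets each add one t_tx.
Total = (3+20-1)·t_tx + 3·t_prop = 22·1.04167 + 3·0.00322 = 22.93 ms.

22.93 ms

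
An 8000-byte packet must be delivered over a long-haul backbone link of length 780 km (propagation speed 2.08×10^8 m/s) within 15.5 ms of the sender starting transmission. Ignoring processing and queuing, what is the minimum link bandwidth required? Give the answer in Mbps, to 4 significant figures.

5.447 Mbps

L = 64000 bits.
Propagation delay = 780000 / 208000000 = 3.75 ms.
Transmission budget = 15.5 − 3.75 = 11.75 ms.
R ≥ L / t_tx = 64000 bits / 0.01175 s = 5.447 Mbps.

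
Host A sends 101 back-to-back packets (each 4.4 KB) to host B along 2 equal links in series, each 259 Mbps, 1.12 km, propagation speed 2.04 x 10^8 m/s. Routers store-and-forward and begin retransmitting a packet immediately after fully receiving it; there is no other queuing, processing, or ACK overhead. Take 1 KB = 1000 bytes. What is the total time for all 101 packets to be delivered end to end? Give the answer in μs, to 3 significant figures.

Per-hop transmission t_tx = L/R = 35200/259000000 = 135.907 μs.
Per-hop propagation t_prop = 1120/204000000 = 5.4902 μs.
Pipeline fill: first packet needs 2·t_tx to clear all hops; remaining 100 packets each add one t_tx.
Total = (2+101-1)·t_tx + 2·t_prop = 102·135.907 + 2·5.4902 = 13900 μs.

13900 μs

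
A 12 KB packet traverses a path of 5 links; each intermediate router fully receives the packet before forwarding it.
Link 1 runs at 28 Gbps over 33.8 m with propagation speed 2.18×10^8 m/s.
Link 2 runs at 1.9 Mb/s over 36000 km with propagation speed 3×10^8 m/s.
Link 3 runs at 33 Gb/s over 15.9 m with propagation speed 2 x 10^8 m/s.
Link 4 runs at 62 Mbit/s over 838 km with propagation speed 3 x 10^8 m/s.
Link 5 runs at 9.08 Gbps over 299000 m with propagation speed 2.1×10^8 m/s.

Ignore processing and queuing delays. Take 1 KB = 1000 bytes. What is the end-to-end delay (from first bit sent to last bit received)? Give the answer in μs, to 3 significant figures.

L = 96000 bits.
Transmission delays (L/R per hop): 3.42857, 50526.3, 2.90909, 1548.39, 10.5727 μs; sum = 52091.6 μs.
Propagation delays (d/s per hop): 0.155046, 120000, 0.0795, 2793.33, 1423.81 μs; sum = 124217 μs.
End-to-end = 176000 μs.

176000 μs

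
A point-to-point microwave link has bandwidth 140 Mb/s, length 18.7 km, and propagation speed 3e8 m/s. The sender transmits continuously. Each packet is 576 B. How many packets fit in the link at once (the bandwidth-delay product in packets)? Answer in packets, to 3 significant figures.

Propagation delay = 18700 / 300000000 = 6.23333e-05 s.
BDP = R × t_prop = 140000000 × 6.23333e-05 = 8726.67 bits.
In packets of 4608 bits: 1.89 packets.

1.89 packets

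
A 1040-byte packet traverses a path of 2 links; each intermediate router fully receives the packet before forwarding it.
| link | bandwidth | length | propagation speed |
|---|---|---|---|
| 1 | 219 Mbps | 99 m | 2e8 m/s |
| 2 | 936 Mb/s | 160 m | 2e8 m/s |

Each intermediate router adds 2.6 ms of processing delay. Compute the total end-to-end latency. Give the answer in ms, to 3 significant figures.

L = 1040 × 8 = 8320 bits.
Transmission delays (L/R per hop): 0.0379909, 0.00888889 ms; sum = 0.0468798 ms.
Propagation delays (d/s per hop): 0.000495, 0.0008 ms; sum = 0.001295 ms.
Processing at 1 router(s): 1 × 2.6 ms = 2.6 ms.
End-to-end = 2.65 ms.

2.65 ms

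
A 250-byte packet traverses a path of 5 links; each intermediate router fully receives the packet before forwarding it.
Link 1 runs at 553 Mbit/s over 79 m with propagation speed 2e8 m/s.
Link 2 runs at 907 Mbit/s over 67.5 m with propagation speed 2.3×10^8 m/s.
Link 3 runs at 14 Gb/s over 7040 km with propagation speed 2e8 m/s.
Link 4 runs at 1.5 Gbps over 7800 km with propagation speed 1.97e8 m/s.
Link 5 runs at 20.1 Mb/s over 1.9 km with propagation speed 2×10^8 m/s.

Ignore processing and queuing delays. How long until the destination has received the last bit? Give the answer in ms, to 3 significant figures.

74.9 ms

L = 250 × 8 = 2000 bits.
Transmission delays (L/R per hop): 0.00361664, 0.00220507, 0.000142857, 0.00133333, 0.0995025 ms; sum = 0.1068 ms.
Propagation delays (d/s per hop): 0.000395, 0.000293478, 35.2, 39.5939, 0.0095 ms; sum = 74.8041 ms.
End-to-end = 74.9 ms.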